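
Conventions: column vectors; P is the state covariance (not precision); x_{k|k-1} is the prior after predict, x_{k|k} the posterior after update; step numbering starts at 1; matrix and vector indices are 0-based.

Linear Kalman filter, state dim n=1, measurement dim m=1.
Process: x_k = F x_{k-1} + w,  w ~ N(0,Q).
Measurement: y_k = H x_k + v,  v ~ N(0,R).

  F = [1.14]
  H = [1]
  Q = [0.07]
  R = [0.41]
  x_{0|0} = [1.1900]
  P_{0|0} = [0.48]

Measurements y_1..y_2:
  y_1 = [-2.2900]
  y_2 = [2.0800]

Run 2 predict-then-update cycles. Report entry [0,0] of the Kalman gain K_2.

step 1: x^-=[1.3566]  P^-=[0.6938]  S=[1.1038]  K=[0.6286]  nu=[-3.6466]  x^+=[-0.9355]  P^+=[0.2577]
step 2: x^-=[-1.0665]  P^-=[0.4049]  S=[0.8149]  K=[0.4969]  nu=[3.1465]  x^+=[0.4970]  P^+=[0.2037]

K[0,0] = 0.4969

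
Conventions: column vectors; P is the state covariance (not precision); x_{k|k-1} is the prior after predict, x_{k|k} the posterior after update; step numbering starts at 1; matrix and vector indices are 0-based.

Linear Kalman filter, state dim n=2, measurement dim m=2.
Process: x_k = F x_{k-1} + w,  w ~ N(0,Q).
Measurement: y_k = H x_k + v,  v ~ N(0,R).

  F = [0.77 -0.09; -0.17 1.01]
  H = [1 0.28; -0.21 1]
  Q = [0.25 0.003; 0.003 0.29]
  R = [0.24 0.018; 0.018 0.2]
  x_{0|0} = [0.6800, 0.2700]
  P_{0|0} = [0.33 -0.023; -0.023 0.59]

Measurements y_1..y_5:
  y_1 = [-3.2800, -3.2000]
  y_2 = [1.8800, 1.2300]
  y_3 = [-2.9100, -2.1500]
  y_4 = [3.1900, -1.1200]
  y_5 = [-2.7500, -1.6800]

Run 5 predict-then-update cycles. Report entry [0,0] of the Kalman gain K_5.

step 1: x^-=[0.4993, 0.1571]  P^-=[0.4536 -0.1121; -0.1121 0.9093]  S=[0.7022 0.0719; 0.0719 1.1764]  K=[0.6233 -0.2143; 0.1226 0.7855]  nu=[-3.8233, -3.2522]  x^+=[-1.1867, -2.8662]  P^+=[0.1460 -0.0010; -0.0010 0.1591]
step 2: x^-=[-0.6558, -2.6932]  P^-=[0.3380 -0.0314; -0.0314 0.4569]  S=[0.5963 0.0454; 0.0454 0.6849]  K=[0.5664 -0.1870; 0.1110 0.6693]  nu=[3.2899, 3.7854]  x^+=[0.4998, 0.2053]  P^+=[0.1324 0.0006; 0.0006 0.1360]
step 3: x^-=[0.3663, 0.1224]  P^-=[0.3295 -0.0262; -0.0262 0.4323]  S=[0.5887 0.0452; 0.0452 0.6579]  K=[0.5613 -0.1836; 0.1106 0.6579]  nu=[-3.3106, -2.1955]  x^+=[-1.0889, -1.6882]  P^+=[0.1312 0.0009; 0.0009 0.1338]
step 4: x^-=[-0.6866, -1.5200]  P^-=[0.3287 -0.0256; -0.0256 0.4299]  S=[0.5881 0.0453; 0.0453 0.6552]  K=[0.5609 -0.1832; 0.1106 0.6568]  nu=[4.3021, 0.2558]  x^+=[1.6795, -0.8760]  P^+=[0.1310 0.0010; 0.0010 0.1336]
step 5: x^-=[1.3721, -1.1703]  P^-=[0.3286 -0.0255; -0.0255 0.4297]  S=[0.5880 0.0453; 0.0453 0.6549]  K=[0.5608 -0.1831; 0.1106 0.6566]  nu=[-3.7944, -0.2216]  x^+=[-0.7153, -1.7356]  P^+=[0.1310 0.0010; 0.0010 0.1335]

K[0,0] = 0.5608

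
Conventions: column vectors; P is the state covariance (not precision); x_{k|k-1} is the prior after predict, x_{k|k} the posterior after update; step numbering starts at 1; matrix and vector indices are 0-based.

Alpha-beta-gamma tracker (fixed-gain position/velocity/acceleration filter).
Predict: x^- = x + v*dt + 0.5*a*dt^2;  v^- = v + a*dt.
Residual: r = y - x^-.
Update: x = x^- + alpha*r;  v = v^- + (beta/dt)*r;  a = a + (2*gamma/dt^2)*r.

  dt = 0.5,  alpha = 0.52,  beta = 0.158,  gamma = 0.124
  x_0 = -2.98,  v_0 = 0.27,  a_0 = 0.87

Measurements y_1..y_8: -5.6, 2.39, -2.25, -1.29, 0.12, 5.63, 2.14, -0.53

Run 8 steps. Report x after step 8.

x_post = 2.6211

step 1: x_pred=-2.7362  r=-2.8638  x^+=-4.2254  v^+=-0.1999  a^+=-1.9708
step 2: x_pred=-4.5717  r=6.9617  x^+=-0.9516  v^+=1.0145  a^+=4.9352
step 3: x_pred=0.1725  r=-2.4225  x^+=-1.0872  v^+=2.7166  a^+=2.5320
step 4: x_pred=0.5876  r=-1.8776  x^+=-0.3887  v^+=3.3893  a^+=0.6694
step 5: x_pred=1.3896  r=-1.2696  x^+=0.7294  v^+=3.3228  a^+=-0.5900
step 6: x_pred=2.3171  r=3.3129  x^+=4.0398  v^+=4.0747  a^+=2.6964
step 7: x_pred=6.4142  r=-4.2742  x^+=4.1916  v^+=4.0723  a^+=-1.5436
step 8: x_pred=6.0348  r=-6.5648  x^+=2.6211  v^+=1.2260  a^+=-8.0559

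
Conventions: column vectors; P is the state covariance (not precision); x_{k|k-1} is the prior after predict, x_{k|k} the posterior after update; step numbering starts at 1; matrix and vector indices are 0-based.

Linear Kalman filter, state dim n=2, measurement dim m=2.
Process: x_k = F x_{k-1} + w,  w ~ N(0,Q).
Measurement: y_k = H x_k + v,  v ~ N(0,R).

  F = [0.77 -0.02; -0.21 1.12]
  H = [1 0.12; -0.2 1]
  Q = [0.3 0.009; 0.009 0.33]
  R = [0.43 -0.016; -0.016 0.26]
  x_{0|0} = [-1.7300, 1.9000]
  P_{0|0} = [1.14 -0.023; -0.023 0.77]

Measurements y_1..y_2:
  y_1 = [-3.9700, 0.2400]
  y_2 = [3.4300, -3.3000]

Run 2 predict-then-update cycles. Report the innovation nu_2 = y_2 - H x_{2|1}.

innov = [5.6236, -4.4664]

step 1: x^-=[-1.3701, 2.4913]  P^-=[0.9769 -0.2125; -0.2125 1.3570]  S=[1.3755 -0.2560; -0.2560 1.7411]  K=[0.6663 -0.1363; 0.1167 0.8210]  nu=[-2.8989, -2.5253]  x^+=[-2.9575, 0.0799]  P^+=[0.2873 0.0114; 0.0114 0.2139]
step 2: x^-=[-2.2789, 0.7106]  P^-=[0.4701 -0.0324; -0.0324 0.6056]  S=[0.9010 -0.0690; -0.0690 0.8974]  K=[0.5096 -0.1017; 0.0975 0.6896]  nu=[5.6236, -4.4664]  x^+=[1.0414, -1.8211]  P^+=[0.2196 0.0093; 0.0093 0.1796]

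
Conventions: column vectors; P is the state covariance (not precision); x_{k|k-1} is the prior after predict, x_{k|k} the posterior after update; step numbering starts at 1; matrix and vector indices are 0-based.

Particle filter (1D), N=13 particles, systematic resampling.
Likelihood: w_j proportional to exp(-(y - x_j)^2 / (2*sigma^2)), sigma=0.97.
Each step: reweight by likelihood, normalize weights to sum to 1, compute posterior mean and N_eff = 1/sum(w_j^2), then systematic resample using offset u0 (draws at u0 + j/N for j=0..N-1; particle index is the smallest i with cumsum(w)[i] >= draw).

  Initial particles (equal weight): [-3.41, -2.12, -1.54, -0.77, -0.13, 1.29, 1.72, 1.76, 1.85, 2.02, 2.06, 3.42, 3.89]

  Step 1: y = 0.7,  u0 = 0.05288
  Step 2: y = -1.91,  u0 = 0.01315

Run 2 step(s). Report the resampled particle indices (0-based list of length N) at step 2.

resampled_idx = [0, 0, 0, 0, 0, 0, 0, 0, 1, 1, 2, 2, 2]

step 1: w=[0.0000, 0.0034, 0.0160, 0.0731, 0.1597, 0.1914, 0.1325, 0.1268, 0.1141, 0.0913, 0.0862, 0.0045, 0.0010]  mean=1.1815  Neff=7.6809  idx=[3, 4, 4, 5, 5, 5, 6, 7, 7, 8, 9, 9, 10]
step 2: w=[0.5636, 0.2088, 0.2088, 0.0049, 0.0049, 0.0049, 0.0010, 0.0009, 0.0009, 0.0006, 0.0003, 0.0003, 0.0003]  mean=-0.4616  Neff=2.4699  idx=[0, 0, 0, 0, 0, 0, 0, 0, 1, 1, 2, 2, 2]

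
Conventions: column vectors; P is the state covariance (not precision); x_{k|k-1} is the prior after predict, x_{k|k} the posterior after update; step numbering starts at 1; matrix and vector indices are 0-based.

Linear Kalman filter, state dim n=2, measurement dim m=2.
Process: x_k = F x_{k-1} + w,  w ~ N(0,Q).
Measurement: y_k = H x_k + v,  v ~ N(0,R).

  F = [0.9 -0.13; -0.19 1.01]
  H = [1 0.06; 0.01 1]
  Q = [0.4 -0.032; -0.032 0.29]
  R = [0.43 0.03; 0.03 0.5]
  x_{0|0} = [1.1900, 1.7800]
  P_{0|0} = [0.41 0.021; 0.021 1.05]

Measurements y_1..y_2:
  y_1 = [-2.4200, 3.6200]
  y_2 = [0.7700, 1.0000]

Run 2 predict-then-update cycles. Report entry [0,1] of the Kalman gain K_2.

K[0,1] = -0.0849

step 1: x^-=[0.8396, 1.5717]  P^-=[0.7449 -0.2204; -0.2204 1.3678]  S=[1.1534 -0.1010; -0.1010 1.8635]  K=[0.6274 -0.0803; -0.0560 0.7298]  nu=[-3.3539, 2.0399]  x^+=[-1.4282, 3.2483]  P^+=[0.2688 -0.0240; -0.0240 0.3635]
step 2: x^-=[-1.7077, 3.5521]  P^-=[0.6295 -0.1481; -0.1481 0.6797]  S=[1.0442 -0.0711; -0.0711 1.1768]  K=[0.5886 -0.0849; -0.0638 0.5725]  nu=[2.2646, -2.5350]  x^+=[-0.1595, 1.9564]  P^+=[0.2522 -0.0273; -0.0273 0.2846]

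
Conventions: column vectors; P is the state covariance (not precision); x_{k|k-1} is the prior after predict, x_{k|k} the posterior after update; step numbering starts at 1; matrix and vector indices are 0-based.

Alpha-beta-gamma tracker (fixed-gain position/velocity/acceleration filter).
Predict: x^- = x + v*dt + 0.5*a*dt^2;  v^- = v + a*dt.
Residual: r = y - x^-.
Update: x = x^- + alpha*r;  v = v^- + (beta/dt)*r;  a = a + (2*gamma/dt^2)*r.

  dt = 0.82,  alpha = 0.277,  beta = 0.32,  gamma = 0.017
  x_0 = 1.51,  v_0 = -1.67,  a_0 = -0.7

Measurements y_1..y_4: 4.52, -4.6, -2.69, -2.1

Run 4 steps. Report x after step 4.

x_post = -4.9670

step 1: x_pred=-0.0947  r=4.6147  x^+=1.1835  v^+=-0.4431  a^+=-0.4667
step 2: x_pred=0.6633  r=-5.2633  x^+=-0.7946  v^+=-2.8797  a^+=-0.7328
step 3: x_pred=-3.4024  r=0.7124  x^+=-3.2051  v^+=-3.2026  a^+=-0.6968
step 4: x_pred=-6.0655  r=3.9655  x^+=-4.9670  v^+=-2.2265  a^+=-0.4963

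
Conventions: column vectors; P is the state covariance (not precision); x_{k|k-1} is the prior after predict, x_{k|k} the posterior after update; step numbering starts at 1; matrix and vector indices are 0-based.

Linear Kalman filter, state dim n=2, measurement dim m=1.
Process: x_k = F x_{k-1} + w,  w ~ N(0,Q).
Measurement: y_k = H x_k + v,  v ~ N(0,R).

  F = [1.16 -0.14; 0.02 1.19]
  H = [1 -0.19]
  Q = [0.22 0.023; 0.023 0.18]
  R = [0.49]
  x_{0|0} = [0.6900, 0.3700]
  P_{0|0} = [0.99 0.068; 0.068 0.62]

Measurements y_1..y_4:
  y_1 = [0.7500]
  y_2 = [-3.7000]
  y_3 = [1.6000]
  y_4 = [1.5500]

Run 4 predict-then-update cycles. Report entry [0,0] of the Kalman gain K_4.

K[0,0] = 0.4872

step 1: x^-=[0.7486, 0.4541]  P^-=[1.5422 0.0364; 0.0364 1.0616]  S=[2.0567]  K=[0.7465; -0.0804]  nu=[0.0877]  x^+=[0.8141, 0.4471]  P^+=[0.3961 0.1598; 0.1598 1.0483]
step 2: x^-=[0.8817, 0.5483]  P^-=[0.7217 0.0777; 0.0777 1.6723]  S=[1.2425]  K=[0.5689; -0.1932]  nu=[-4.4775]  x^+=[-1.6657, 1.4134]  P^+=[0.3195 0.2142; 0.2142 1.6259]
step 3: x^-=[-2.1301, 1.6486]  P^-=[0.6122 0.0547; 0.0547 2.4928]  S=[1.1714]  K=[0.5137; -0.3576]  nu=[4.0434]  x^+=[-0.0529, 0.2025]  P^+=[0.3030 0.2699; 0.2699 2.3429]
step 4: x^-=[-0.0897, 0.2399]  P^-=[0.5860 0.0115; 0.0115 3.5108]  S=[1.1984]  K=[0.4872; -0.5470]  nu=[1.6853]  x^+=[0.7313, -0.6819]  P^+=[0.3016 0.3309; 0.3309 3.1522]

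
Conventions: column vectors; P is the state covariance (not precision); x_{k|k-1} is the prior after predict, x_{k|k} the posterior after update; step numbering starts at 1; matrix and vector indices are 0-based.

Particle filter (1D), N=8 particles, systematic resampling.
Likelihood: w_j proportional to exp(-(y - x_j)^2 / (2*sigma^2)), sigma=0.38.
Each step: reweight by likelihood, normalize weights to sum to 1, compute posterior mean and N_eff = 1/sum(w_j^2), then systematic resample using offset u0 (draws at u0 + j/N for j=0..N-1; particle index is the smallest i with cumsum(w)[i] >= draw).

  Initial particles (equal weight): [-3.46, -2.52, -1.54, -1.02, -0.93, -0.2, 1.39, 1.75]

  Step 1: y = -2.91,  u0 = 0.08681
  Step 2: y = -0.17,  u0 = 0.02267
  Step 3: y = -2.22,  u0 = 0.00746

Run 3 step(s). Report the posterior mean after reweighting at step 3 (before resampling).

step 1: w=[0.3721, 0.6263, 0.0016, 0.0000, 0.0000, 0.0000, 0.0000, 0.0000]  mean=-2.8682  Neff=1.8842  idx=[0, 0, 0, 1, 1, 1, 1, 1]
step 2: w=[0.0000, 0.0000, 0.0000, 0.2000, 0.2000, 0.2000, 0.2000, 0.2000]  mean=-2.5200  Neff=5.0000  idx=[3, 3, 4, 4, 5, 6, 6, 7]
step 3: w=[0.1250, 0.1250, 0.1250, 0.1250, 0.1250, 0.1250, 0.1250, 0.1250]  mean=-2.5200  Neff=8.0000  idx=[0, 1, 2, 3, 4, 5, 6, 7]

post_mean = -2.5200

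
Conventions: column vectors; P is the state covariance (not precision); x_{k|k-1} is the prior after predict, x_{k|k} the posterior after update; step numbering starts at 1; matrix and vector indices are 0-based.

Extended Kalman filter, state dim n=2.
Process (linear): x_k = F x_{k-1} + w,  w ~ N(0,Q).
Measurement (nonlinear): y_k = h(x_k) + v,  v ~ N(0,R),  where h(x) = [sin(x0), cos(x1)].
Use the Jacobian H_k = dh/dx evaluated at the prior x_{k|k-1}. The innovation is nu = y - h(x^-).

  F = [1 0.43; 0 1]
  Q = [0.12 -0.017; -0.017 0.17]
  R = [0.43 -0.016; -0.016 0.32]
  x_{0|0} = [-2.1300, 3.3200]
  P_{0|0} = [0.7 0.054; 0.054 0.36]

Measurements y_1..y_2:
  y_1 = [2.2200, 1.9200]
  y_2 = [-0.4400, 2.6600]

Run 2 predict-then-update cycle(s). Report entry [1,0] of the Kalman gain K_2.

K[1,0] = -0.0764

step 1: x^-=[-0.7024, 3.3200]  P^-=[0.9330 0.1918; 0.1918 0.5300]  H_jac=[0.7633 0.0000; 0.0000 0.1775]  S=[0.9736 0.0100; 0.0100 0.3367]  K=[0.7307 0.0794; 0.1476 0.2750]  nu=[2.8661, 2.9041]  x^+=[1.6224, 4.5415]  P^+=[0.4100 0.0774; 0.0774 0.4825]
step 2: x^-=[3.5752, 4.5415]  P^-=[0.6857 0.2678; 0.2678 0.6525]  H_jac=[-0.9074 0.0000; 0.0000 0.9854]  S=[0.9946 -0.2555; -0.2555 0.9537]  K=[-0.5955 0.1172; -0.0764 0.6538]  nu=[-0.0198, 2.8301]  x^+=[3.9188, 6.3933]  P^+=[0.2842 0.0477; 0.0477 0.2136]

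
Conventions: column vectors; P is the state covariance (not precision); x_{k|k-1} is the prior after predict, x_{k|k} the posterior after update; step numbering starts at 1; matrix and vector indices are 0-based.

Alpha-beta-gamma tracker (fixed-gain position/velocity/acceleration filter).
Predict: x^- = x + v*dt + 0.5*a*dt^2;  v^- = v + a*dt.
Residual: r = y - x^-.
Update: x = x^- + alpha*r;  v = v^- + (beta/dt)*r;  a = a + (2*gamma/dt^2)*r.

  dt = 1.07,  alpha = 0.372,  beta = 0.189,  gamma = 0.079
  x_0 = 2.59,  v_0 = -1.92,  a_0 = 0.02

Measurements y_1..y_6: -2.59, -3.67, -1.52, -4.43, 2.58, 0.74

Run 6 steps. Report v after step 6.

step 1: x_pred=0.5470  r=-3.1370  x^+=-0.6199  v^+=-2.4527  a^+=-0.4129
step 2: x_pred=-3.4807  r=-0.1893  x^+=-3.5511  v^+=-2.9280  a^+=-0.4390
step 3: x_pred=-6.9354  r=5.4154  x^+=-4.9209  v^+=-2.4412  a^+=0.3083
step 4: x_pred=-7.3565  r=2.9265  x^+=-6.2678  v^+=-1.5944  a^+=0.7122
step 5: x_pred=-7.5662  r=10.1462  x^+=-3.7918  v^+=0.9598  a^+=2.1124
step 6: x_pred=-1.5556  r=2.2956  x^+=-0.7016  v^+=3.6255  a^+=2.4292

v_post = 3.6255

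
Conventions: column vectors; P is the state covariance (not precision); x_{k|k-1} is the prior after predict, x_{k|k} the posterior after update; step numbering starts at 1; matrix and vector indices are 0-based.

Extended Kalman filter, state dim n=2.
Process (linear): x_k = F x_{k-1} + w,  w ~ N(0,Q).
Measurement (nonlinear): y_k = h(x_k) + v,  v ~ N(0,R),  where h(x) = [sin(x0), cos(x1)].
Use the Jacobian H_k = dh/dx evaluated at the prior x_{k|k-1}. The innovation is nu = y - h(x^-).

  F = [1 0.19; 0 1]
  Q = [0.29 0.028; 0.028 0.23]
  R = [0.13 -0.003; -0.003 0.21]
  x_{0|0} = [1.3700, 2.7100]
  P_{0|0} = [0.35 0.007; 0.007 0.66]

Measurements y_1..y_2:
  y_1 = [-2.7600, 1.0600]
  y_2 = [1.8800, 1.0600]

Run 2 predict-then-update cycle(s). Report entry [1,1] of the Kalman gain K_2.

K[1,1] = -0.7818

step 1: x^-=[1.8849, 2.7100]  P^-=[0.6665 0.1604; 0.1604 0.8900]  H_jac=[-0.3090 0.0000; 0.0000 -0.4183]  S=[0.1936 0.0177; 0.0177 0.3657]  K=[-1.0514 -0.1325; -0.1635 -1.0100]  nu=[-3.7111, 1.9683]  x^+=[5.5259, 1.3286]  P^+=[0.4411 0.0590; 0.0590 0.5059]
step 2: x^-=[5.7783, 1.3286]  P^-=[0.7718 0.1831; 0.1831 0.7359]  H_jac=[0.8752 0.0000; 0.0000 -0.9708]  S=[0.7212 -0.1586; -0.1586 0.9035]  K=[0.9292 -0.0336; 0.0503 -0.7818]  nu=[2.3637, 0.8202]  x^+=[7.9471, 0.8062]  P^+=[0.1381 0.0101; 0.0101 0.1693]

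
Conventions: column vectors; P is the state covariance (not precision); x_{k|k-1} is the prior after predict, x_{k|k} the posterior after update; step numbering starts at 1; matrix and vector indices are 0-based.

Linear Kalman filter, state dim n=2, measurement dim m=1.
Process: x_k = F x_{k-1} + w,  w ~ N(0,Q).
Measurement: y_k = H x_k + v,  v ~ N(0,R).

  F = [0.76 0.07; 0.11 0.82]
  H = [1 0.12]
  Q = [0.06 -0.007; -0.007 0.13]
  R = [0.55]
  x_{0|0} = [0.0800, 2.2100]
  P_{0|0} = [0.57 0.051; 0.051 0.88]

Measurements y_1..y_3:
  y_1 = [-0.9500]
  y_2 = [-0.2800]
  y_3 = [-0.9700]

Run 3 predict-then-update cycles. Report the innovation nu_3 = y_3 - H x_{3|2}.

innov = [-0.9819]

step 1: x^-=[0.2155, 1.8210]  P^-=[0.3990 0.1233; 0.1233 0.7378]  S=[0.9892]  K=[0.4183; 0.2142]  nu=[-1.3840]  x^+=[-0.3634, 1.5246]  P^+=[0.2259 0.0347; 0.0347 0.6924]
step 2: x^-=[-0.1695, 1.2102]  P^-=[0.1976 0.0735; 0.0735 0.6046]  S=[0.7739]  K=[0.2667; 0.1888]  nu=[-0.2557]  x^+=[-0.2377, 1.1619]  P^+=[0.1425 0.0346; 0.0346 0.5770]
step 3: x^-=[-0.0993, 0.9266]  P^-=[0.1488 0.0598; 0.0598 0.5259]  S=[0.7208]  K=[0.2165; 0.1706]  nu=[-0.9819]  x^+=[-0.3118, 0.7591]  P^+=[0.1151 0.0332; 0.0332 0.5050]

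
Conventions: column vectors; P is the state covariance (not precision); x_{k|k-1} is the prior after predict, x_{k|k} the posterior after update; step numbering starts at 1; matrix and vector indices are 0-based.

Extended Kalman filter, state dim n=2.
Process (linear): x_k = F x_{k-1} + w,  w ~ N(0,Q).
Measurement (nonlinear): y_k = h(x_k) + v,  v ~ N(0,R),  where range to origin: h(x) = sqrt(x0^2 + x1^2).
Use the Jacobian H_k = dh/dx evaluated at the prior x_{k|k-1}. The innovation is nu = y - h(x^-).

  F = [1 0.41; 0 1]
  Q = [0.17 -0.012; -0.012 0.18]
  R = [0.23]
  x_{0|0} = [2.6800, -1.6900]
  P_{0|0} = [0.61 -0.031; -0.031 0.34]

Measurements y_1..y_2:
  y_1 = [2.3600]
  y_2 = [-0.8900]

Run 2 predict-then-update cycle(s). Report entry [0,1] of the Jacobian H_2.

step 1: x^-=[1.9871, -1.6900]  P^-=[0.8117 0.0964; 0.0964 0.5200]  H_jac=[0.7618 -0.6479]  S=[0.8241]  K=[0.6745; -0.3197]  nu=[-0.2486]  x^+=[1.8194, -1.6105]  P^+=[0.4368 0.2741; 0.2741 0.4358]
step 2: x^-=[1.1591, -1.6105]  P^-=[0.9048 0.4408; 0.4408 0.6158]  H_jac=[0.5841 -0.8116]  S=[0.5264]  K=[0.3244; -0.4603]  nu=[-2.8743]  x^+=[0.2267, -0.2875]  P^+=[0.8494 0.5194; 0.5194 0.5042]

H_jac[0,1] = -0.8116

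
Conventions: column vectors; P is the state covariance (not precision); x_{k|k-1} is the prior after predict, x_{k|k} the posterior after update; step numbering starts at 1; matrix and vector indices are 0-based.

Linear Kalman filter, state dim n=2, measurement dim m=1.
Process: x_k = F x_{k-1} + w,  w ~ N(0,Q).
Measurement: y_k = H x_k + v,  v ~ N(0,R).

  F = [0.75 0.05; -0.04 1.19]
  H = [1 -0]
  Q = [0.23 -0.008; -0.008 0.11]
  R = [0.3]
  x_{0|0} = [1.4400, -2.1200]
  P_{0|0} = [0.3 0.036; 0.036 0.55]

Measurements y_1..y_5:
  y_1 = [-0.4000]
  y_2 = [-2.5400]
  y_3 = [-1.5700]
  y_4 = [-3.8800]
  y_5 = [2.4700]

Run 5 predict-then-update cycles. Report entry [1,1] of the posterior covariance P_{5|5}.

P_post[1,1] = 4.1569

step 1: x^-=[0.9740, -2.5804]  P^-=[0.4028 0.0478; 0.0478 0.8859]  S=[0.7028]  K=[0.5732; 0.0680]  nu=[-1.3740]  x^+=[0.1865, -2.6738]  P^+=[0.1719 0.0204; 0.0204 0.8827]
step 2: x^-=[0.0062, -3.1893]  P^-=[0.3305 0.0575; 0.0575 1.3583]  S=[0.6305]  K=[0.5242; 0.0912]  nu=[-2.5462]  x^+=[-1.3284, -3.4216]  P^+=[0.1572 0.0274; 0.0274 1.3530]
step 3: x^-=[-1.1674, -4.0186]  P^-=[0.3239 0.0922; 0.0922 2.0237]  S=[0.6239]  K=[0.5191; 0.1477]  nu=[-0.4026]  x^+=[-1.3764, -4.0781]  P^+=[0.1557 0.0443; 0.0443 2.0100]
step 4: x^-=[-1.2362, -4.7978]  P^-=[0.3260 0.1464; 0.1464 2.9524]  S=[0.6260]  K=[0.5207; 0.2339]  nu=[-2.6438]  x^+=[-2.6129, -5.4161]  P^+=[0.1562 0.0702; 0.0702 2.9182]
step 5: x^-=[-2.2305, -6.3407]  P^-=[0.3304 0.2234; 0.2234 4.2361]  S=[0.6304]  K=[0.5241; 0.3544]  nu=[4.7005]  x^+=[0.2332, -4.6748]  P^+=[0.1572 0.1063; 0.1063 4.1569]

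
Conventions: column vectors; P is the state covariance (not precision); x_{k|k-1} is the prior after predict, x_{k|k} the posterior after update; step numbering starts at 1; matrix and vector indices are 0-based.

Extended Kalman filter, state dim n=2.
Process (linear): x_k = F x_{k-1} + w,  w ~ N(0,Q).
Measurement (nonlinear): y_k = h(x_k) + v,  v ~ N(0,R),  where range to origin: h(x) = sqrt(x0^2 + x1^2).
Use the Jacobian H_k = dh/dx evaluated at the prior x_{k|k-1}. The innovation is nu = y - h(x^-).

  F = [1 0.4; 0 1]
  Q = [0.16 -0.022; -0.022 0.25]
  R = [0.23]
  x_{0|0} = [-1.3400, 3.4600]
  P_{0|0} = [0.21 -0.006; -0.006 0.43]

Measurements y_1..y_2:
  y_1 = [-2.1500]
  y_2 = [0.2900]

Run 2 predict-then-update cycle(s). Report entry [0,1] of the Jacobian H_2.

H_jac[0,1] = -0.5293

step 1: x^-=[0.0440, 3.4600]  P^-=[0.4340 0.1440; 0.1440 0.6800]  H_jac=[0.0127 0.9999]  S=[0.9136]  K=[0.1636; 0.7462]  nu=[-5.6103]  x^+=[-0.8741, -0.7266]  P^+=[0.4095 0.0324; 0.0324 0.1712]
step 2: x^-=[-1.1647, -0.7266]  P^-=[0.6229 0.0789; 0.0789 0.4212]  H_jac=[-0.8484 -0.5293]  S=[0.8673]  K=[-0.6575; -0.3343]  nu=[-1.0828]  x^+=[-0.4528, -0.3646]  P^+=[0.2479 -0.1117; -0.1117 0.3243]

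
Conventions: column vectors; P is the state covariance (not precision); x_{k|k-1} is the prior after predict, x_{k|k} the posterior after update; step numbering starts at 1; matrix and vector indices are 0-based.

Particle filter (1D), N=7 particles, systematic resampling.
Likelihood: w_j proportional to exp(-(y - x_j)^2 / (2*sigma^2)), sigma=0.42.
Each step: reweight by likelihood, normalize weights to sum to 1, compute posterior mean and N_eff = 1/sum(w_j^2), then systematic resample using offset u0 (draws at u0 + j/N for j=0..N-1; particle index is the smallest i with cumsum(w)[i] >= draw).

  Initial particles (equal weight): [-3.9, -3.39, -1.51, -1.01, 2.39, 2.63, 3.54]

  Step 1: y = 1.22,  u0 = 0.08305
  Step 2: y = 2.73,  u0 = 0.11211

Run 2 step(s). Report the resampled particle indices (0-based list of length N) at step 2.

resampled_idx = [0, 1, 2, 3, 5, 6, 6]

step 1: w=[0.0000, 0.0000, 0.0000, 0.0000, 0.8526, 0.1474, 0.0000]  mean=2.4253  Neff=1.3359  idx=[4, 4, 4, 4, 4, 4, 5]
step 2: w=[0.1361, 0.1361, 0.1361, 0.1361, 0.1361, 0.1361, 0.1836]  mean=2.4341  Neff=6.9066  idx=[0, 1, 2, 3, 5, 6, 6]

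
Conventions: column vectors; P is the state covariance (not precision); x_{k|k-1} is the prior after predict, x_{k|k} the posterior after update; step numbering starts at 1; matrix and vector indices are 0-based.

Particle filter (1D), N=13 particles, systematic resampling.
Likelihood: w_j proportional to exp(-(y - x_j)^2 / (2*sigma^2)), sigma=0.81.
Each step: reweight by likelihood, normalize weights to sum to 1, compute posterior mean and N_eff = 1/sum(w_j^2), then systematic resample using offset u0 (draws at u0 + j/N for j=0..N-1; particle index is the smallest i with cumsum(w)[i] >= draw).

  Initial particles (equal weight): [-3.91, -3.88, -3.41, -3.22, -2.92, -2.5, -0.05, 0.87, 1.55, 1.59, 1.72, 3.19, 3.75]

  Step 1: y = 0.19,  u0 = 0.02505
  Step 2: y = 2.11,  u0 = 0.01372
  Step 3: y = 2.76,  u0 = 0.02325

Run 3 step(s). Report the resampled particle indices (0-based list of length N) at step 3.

step 1: w=[0.0000, 0.0000, 0.0000, 0.0001, 0.0003, 0.0017, 0.4156, 0.3053, 0.1061, 0.0975, 0.0729, 0.0005, 0.0000]  mean=0.6858  Neff=3.4246  idx=[6, 6, 6, 6, 6, 6, 7, 7, 7, 7, 8, 9, 10]
step 2: w=[0.0073, 0.0073, 0.0073, 0.0073, 0.0073, 0.0073, 0.0794, 0.0794, 0.0794, 0.0794, 0.2018, 0.2085, 0.2282]  mean=1.3109  Neff=6.1800  idx=[1, 6, 7, 8, 9, 10, 10, 10, 11, 11, 12, 12, 12]
step 3: w=[0.0007, 0.0201, 0.0201, 0.0201, 0.0201, 0.1002, 0.1002, 0.1002, 0.1078, 0.1078, 0.1342, 0.1342, 0.1342]  mean=1.5712  Neff=9.1738  idx=[2, 5, 5, 6, 7, 8, 8, 9, 10, 10, 11, 12, 12]

resampled_idx = [2, 5, 5, 6, 7, 8, 8, 9, 10, 10, 11, 12, 12]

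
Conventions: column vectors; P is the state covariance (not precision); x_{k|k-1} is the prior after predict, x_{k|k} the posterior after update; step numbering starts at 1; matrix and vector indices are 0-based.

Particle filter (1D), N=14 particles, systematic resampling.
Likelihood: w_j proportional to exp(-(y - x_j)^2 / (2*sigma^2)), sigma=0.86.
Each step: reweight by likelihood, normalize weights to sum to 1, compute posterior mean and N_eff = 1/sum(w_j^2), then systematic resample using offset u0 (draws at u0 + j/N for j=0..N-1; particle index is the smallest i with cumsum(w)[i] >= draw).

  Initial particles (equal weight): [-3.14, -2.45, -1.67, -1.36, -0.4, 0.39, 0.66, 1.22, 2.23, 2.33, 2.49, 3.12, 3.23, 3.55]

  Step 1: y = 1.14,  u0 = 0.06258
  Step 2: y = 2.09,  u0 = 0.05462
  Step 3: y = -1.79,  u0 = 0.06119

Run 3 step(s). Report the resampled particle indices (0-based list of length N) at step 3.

resampled_idx = [0, 0, 0, 0, 0, 0, 0, 0, 1, 1, 1, 1, 3, 5]

step 1: w=[0.0000, 0.0000, 0.0012, 0.0036, 0.0500, 0.1700, 0.2128, 0.2476, 0.1114, 0.0955, 0.0725, 0.0176, 0.0130, 0.0049]  mean=1.2471  Neff=6.0516  idx=[5, 5, 5, 6, 6, 6, 7, 7, 7, 8, 8, 9, 10, 12]
step 2: w=[0.0196, 0.0196, 0.0196, 0.0347, 0.0347, 0.0347, 0.0830, 0.0830, 0.0830, 0.1366, 0.1366, 0.1331, 0.1242, 0.0575]  mean=1.8098  Neff=10.0807  idx=[2, 4, 6, 7, 8, 8, 9, 10, 10, 11, 11, 12, 12, 13]
step 3: w=[0.6064, 0.2605, 0.0330, 0.0330, 0.0330, 0.0330, 0.0003, 0.0003, 0.0003, 0.0002, 0.0002, 0.0001, 0.0001, 0.0000]  mean=0.5721  Neff=2.2730  idx=[0, 0, 0, 0, 0, 0, 0, 0, 1, 1, 1, 1, 3, 5]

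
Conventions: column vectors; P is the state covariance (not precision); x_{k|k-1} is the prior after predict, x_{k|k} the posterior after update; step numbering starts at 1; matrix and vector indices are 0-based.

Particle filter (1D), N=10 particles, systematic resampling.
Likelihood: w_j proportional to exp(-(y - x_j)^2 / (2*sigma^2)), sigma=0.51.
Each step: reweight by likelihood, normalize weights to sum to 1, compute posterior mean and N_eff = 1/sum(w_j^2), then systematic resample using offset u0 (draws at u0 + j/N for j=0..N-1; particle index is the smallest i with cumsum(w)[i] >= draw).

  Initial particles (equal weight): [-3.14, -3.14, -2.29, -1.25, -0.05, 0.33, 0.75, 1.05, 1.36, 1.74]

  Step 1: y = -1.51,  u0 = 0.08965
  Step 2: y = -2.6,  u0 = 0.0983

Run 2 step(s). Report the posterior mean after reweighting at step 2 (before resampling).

step 1: w=[0.0050, 0.0050, 0.2547, 0.7204, 0.0136, 0.0012, 0.0000, 0.0000, 0.0000, 0.0000]  mean=-1.5153  Neff=1.7119  idx=[2, 2, 3, 3, 3, 3, 3, 3, 3, 4]
step 2: w=[0.4438, 0.4438, 0.0161, 0.0161, 0.0161, 0.0161, 0.0161, 0.0161, 0.0161, 0.0000]  mean=-2.1730  Neff=2.5273  idx=[0, 0, 0, 0, 1, 1, 1, 1, 2, 8]

post_mean = -2.1730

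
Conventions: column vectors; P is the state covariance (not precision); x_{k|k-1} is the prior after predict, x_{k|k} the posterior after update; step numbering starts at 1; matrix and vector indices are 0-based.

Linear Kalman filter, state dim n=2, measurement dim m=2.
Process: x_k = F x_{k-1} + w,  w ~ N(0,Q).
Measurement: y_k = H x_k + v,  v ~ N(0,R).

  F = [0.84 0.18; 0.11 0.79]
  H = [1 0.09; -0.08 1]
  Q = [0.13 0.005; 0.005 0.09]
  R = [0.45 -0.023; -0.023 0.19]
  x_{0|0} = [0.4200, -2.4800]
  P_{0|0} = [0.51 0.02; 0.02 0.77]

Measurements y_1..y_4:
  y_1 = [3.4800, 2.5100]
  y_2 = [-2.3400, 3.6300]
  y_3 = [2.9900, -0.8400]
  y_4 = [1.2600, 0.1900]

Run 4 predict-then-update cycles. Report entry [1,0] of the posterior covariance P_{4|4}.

step 1: x^-=[-0.0936, -1.9130]  P^-=[0.5209 0.1753; 0.1753 0.5802]  S=[1.0071 0.1616; 0.1616 0.7455]  K=[0.5222 0.0660; 0.1078 0.7361]  nu=[3.7458, 4.4155]  x^+=[2.1542, 1.7411]  P^+=[0.2318 0.0191; 0.0191 0.1389]
step 2: x^-=[2.1230, 1.6124]  P^-=[0.3038 0.0592; 0.0592 0.1828]  S=[0.7659 0.0279; 0.0279 0.3653]  K=[0.4012 0.0649; 0.0812 0.4813]  nu=[-4.6081, 2.1874]  x^+=[0.4159, 2.2909]  P^+=[0.1775 0.0173; 0.0173 0.0910]
step 3: x^-=[0.7617, 1.8556]  P^-=[0.2634 0.0462; 0.0462 0.1519]  S=[0.7230 0.0154; 0.0154 0.3362]  K=[0.3689 0.0577; 0.0734 0.4375]  nu=[2.0613, -2.6346]  x^+=[1.3701, 0.8543]  P^+=[0.1633 0.0155; 0.0155 0.0827]
step 4: x^-=[1.3047, 0.8256]  P^-=[0.2526 0.0425; 0.0425 0.1463]  S=[0.7114 0.0121; 0.0121 0.3311]  K=[0.3595 0.0541; 0.0709 0.4289]  nu=[-0.1190, -0.5312]  x^+=[1.2332, 0.5893]  P^+=[0.1592 0.0147; 0.0147 0.0810]

P_post[1,0] = 0.0147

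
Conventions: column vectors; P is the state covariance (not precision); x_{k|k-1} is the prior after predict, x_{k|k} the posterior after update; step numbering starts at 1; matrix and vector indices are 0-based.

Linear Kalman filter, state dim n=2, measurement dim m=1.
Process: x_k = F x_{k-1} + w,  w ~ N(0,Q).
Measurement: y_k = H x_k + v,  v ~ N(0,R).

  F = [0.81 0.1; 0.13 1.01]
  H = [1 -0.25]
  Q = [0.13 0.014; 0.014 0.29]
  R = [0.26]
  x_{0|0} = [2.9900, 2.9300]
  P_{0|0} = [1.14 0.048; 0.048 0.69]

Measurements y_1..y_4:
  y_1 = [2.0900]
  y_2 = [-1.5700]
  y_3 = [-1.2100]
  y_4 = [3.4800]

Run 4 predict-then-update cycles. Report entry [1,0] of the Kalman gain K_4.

K[1,0] = 0.0857

step 1: x^-=[2.7149, 3.3480]  P^-=[0.8926 0.2436; 0.2436 1.0257]  S=[1.0949]  K=[0.7596; -0.0117]  nu=[0.2121]  x^+=[2.8760, 3.3455]  P^+=[0.2608 0.2534; 0.2534 1.0256]
step 2: x^-=[2.6641, 3.7529]  P^-=[0.3524 0.3556; 0.3556 1.4071]  S=[0.5226]  K=[0.5043; 0.0073]  nu=[-3.2959]  x^+=[1.0020, 3.7287]  P^+=[0.2195 0.3537; 0.3537 1.4071]
step 3: x^-=[1.1845, 3.8963]  P^-=[0.3454 0.4732; 0.4732 1.8220]  S=[0.4827]  K=[0.4705; 0.0366]  nu=[-1.4204]  x^+=[0.5162, 3.8442]  P^+=[0.2385 0.4649; 0.4649 1.8213]
step 4: x^-=[0.8025, 3.9498]  P^-=[0.3800 0.6094; 0.6094 2.2741]  S=[0.4775]  K=[0.4769; 0.0857]  nu=[3.6649]  x^+=[2.5502, 4.2638]  P^+=[0.2715 0.5899; 0.5899 2.2705]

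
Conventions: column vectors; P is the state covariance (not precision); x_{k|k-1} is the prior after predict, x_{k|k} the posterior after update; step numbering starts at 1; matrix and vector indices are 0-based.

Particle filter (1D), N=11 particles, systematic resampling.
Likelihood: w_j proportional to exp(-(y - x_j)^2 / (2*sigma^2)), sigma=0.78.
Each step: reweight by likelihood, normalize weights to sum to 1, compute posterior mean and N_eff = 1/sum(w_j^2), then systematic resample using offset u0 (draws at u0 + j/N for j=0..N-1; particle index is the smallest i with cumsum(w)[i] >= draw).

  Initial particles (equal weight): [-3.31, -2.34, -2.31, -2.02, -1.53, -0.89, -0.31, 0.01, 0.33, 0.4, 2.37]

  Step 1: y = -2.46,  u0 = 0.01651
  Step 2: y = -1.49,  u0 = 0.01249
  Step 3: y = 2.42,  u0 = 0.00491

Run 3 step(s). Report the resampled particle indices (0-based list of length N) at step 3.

resampled_idx = [2, 7, 10, 10, 10, 10, 10, 10, 10, 10, 10]

step 1: w=[0.1370, 0.2452, 0.2436, 0.2116, 0.1219, 0.0327, 0.0056, 0.0016, 0.0004, 0.0003, 0.0000]  mean=-2.2346  Neff=5.0253  idx=[0, 0, 1, 1, 1, 2, 2, 3, 3, 3, 4]
step 2: w=[0.0104, 0.0104, 0.0874, 0.0874, 0.0874, 0.0911, 0.0911, 0.1256, 0.1256, 0.1256, 0.1580]  mean=-2.1061  Neff=8.9261  idx=[1, 2, 3, 5, 6, 7, 7, 8, 9, 9, 10]
step 3: w=[0.0000, 0.0026, 0.0026, 0.0032, 0.0032, 0.0288, 0.0288, 0.0288, 0.0288, 0.0288, 0.8444]  mean=-1.6097  Neff=1.3942  idx=[2, 7, 10, 10, 10, 10, 10, 10, 10, 10, 10]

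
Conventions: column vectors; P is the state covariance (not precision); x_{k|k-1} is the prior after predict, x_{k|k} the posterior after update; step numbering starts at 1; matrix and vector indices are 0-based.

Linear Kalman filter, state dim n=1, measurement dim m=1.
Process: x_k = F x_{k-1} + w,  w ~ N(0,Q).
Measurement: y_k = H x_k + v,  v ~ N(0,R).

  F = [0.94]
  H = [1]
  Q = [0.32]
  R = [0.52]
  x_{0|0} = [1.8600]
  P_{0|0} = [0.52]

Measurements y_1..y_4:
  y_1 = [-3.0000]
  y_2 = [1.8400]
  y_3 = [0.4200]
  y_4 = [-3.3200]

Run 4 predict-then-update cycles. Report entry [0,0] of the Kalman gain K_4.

K[0,0] = 0.5182

step 1: x^-=[1.7484]  P^-=[0.7795]  S=[1.2995]  K=[0.5998]  nu=[-4.7484]  x^+=[-1.0999]  P^+=[0.3119]
step 2: x^-=[-1.0339]  P^-=[0.5956]  S=[1.1156]  K=[0.5339]  nu=[2.8739]  x^+=[0.5004]  P^+=[0.2776]
step 3: x^-=[0.4704]  P^-=[0.5653]  S=[1.0853]  K=[0.5209]  nu=[-0.0504]  x^+=[0.4442]  P^+=[0.2709]
step 4: x^-=[0.4175]  P^-=[0.5593]  S=[1.0793]  K=[0.5182]  nu=[-3.7375]  x^+=[-1.5193]  P^+=[0.2695]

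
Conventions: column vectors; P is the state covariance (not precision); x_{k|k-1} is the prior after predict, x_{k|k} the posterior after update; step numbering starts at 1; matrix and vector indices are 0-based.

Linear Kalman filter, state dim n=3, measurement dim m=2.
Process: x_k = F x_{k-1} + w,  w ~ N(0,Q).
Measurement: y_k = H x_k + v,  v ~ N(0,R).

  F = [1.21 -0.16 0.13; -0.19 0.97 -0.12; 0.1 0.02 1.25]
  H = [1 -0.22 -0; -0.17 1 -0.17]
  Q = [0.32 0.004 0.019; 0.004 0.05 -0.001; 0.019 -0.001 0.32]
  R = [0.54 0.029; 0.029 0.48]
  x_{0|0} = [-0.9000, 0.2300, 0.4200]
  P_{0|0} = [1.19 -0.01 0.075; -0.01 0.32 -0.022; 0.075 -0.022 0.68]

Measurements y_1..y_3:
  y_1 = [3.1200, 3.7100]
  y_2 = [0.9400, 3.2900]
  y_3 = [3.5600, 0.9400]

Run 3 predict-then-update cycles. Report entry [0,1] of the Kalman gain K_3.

K[0,1] = -0.1172

step 1: x^-=[-1.0712, 0.3437, 0.4396]  P^-=[2.1103 -0.3578 0.3911; -0.3578 0.4161 -0.1657; 0.3911 -0.1657 1.4121]  S=[2.8279 -0.8652; -0.8652 1.1985]  K=[0.7370 -0.1214; -0.0385 0.3937; 0.0393 -0.3656]  nu=[4.2668, 3.2589]  x^+=[1.6776, 1.4625, -0.5841]  P^+=[0.4021 0.0346 0.0187; 0.0346 0.2000 0.0367; 0.0187 0.0367 1.2227]
step 2: x^-=[1.7200, 1.1699, -0.5331]  P^-=[0.9254 -0.0947 0.2873; -0.0947 0.2498 -0.1452; 0.2873 -0.1452 2.2412]  S=[1.5191 -0.3358; -0.3358 0.9195]  K=[0.5989 -0.1085; -0.0312 0.3047; 0.0782 -0.5968]  nu=[-0.5226, 2.3218]  x^+=[1.1551, 1.8936, -1.9598]  P^+=[0.3261 0.0265 0.0337; 0.0265 0.1566 0.0399; 0.0337 0.0399 1.8730]
step 3: x^-=[0.8400, 1.8525, -2.2963]  P^-=[0.8318 -0.0926 0.4061; -0.0926 0.2186 -0.2427; 0.4061 -0.2427 3.2604]  S=[1.4231 -0.3346; -0.3346 0.9543]  K=[0.5712 -0.1172; -0.0337 0.2770; 0.1193 -0.8656]  nu=[3.1276, -1.1600]  x^+=[2.7625, 1.4258, -0.9189]  P^+=[0.3095 0.0201 0.0421; 0.0201 0.1375 0.0126; 0.0421 0.0126 2.4559]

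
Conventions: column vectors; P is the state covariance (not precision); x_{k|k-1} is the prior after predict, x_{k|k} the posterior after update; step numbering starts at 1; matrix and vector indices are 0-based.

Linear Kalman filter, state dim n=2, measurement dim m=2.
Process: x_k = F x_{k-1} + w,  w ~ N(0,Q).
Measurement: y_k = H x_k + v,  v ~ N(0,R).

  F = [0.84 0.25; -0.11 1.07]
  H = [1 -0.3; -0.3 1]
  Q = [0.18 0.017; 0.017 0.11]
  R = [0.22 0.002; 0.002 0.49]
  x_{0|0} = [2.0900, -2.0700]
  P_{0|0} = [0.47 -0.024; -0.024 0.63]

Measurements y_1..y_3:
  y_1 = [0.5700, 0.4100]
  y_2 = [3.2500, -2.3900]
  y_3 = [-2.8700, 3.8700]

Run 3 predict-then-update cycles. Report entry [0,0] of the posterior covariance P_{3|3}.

step 1: x^-=[1.2381, -2.4448]  P^-=[0.5409 0.1212; 0.1212 0.8426]  S=[0.7641 -0.2810; -0.2810 1.3086]  K=[0.7045 0.1199; 0.0590 0.6288]  nu=[-1.4015, 3.2262]  x^+=[0.6374, -0.4988]  P^+=[0.1904 0.1173; 0.1173 0.3434]
step 2: x^-=[0.4107, -0.6039]  P^-=[0.3851 0.1934; 0.1934 0.4779]  S=[0.5320 -0.0460; -0.0460 0.8865]  K=[0.6251 0.1204; 0.1357 0.4807]  nu=[2.6581, -1.6629]  x^+=[1.8722, -1.0424]  P^+=[0.1712 0.1116; 0.1116 0.2693]
step 3: x^-=[1.3121, -1.3213]  P^-=[0.3645 0.1704; 0.1704 0.3941]  S=[0.5177 -0.0398; -0.0398 0.8146]  K=[0.6134 0.1050; 0.1337 0.4275]  nu=[-4.5785, 5.5849]  x^+=[-0.9102, 0.4542]  P^+=[0.1659 0.1024; 0.1024 0.2405]

P_post[0,0] = 0.1659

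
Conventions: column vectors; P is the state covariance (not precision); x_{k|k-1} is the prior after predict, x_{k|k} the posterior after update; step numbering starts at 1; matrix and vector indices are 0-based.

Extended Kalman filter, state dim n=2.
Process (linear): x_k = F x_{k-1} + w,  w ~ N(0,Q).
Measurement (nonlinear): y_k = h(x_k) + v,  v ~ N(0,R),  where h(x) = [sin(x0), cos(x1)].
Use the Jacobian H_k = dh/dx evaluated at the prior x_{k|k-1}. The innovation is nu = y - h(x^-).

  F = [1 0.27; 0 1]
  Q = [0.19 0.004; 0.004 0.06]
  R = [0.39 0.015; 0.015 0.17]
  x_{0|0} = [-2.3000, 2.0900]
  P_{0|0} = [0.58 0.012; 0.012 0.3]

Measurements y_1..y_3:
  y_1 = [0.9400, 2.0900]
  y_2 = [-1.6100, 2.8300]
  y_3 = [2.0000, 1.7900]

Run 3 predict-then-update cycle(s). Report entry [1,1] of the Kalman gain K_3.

K[1,1] = 0.2581

step 1: x^-=[-1.7357, 2.0900]  P^-=[0.7983 0.0970; 0.0970 0.3600]  H_jac=[-0.1642 0.0000; 0.0000 -0.8682]  S=[0.4115 0.0288; 0.0288 0.4414]  K=[-0.3065 -0.1708; 0.0110 -0.7089]  nu=[1.9264, 2.5862]  x^+=[-2.7679, 0.2778]  P^+=[0.7438 0.0387; 0.0387 0.1386]
step 2: x^-=[-2.6929, 0.2778]  P^-=[0.9648 0.0802; 0.0802 0.1986]  H_jac=[-0.9010 0.0000; 0.0000 -0.2743]  S=[1.1732 0.0348; 0.0348 0.1849]  K=[-0.7416 0.0207; -0.0531 -0.2845]  nu=[-1.1762, 1.8683]  x^+=[-1.7820, -0.1913]  P^+=[0.3206 0.0277; 0.0277 0.1793]
step 3: x^-=[-1.8337, -0.1913]  P^-=[0.5387 0.0801; 0.0801 0.2393]  H_jac=[-0.2598 0.0000; 0.0000 0.1902]  S=[0.4264 0.0110; 0.0110 0.1787]  K=[-0.3310 0.1058; -0.0555 0.2581]  nu=[2.9657, 0.8082]  x^+=[-2.7299, -0.1474]  P^+=[0.4907 0.0684; 0.0684 0.2264]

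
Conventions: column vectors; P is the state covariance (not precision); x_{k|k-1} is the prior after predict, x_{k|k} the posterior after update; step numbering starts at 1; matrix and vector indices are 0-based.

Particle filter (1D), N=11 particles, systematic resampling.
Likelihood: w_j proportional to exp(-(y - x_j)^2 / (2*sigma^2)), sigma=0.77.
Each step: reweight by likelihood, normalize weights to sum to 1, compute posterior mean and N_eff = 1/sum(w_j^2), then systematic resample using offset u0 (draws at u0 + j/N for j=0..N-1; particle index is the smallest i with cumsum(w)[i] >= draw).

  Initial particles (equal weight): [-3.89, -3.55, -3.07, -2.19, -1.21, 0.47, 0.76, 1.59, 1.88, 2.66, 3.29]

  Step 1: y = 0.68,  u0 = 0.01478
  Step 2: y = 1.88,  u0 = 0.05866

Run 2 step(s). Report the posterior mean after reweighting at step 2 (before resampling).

post_mean = 1.2800

step 1: w=[0.0000, 0.0000, 0.0000, 0.0003, 0.0173, 0.3390, 0.3499, 0.1750, 0.1045, 0.0129, 0.0011]  mean=0.9162  Neff=3.5798  idx=[4, 5, 5, 5, 6, 6, 6, 6, 7, 7, 8]
step 2: w=[0.0001, 0.0389, 0.0389, 0.0389, 0.0721, 0.0721, 0.0721, 0.0721, 0.1935, 0.1935, 0.2078]  mean=1.2800  Neff=6.9725  idx=[2, 4, 5, 6, 8, 8, 9, 9, 9, 10, 10]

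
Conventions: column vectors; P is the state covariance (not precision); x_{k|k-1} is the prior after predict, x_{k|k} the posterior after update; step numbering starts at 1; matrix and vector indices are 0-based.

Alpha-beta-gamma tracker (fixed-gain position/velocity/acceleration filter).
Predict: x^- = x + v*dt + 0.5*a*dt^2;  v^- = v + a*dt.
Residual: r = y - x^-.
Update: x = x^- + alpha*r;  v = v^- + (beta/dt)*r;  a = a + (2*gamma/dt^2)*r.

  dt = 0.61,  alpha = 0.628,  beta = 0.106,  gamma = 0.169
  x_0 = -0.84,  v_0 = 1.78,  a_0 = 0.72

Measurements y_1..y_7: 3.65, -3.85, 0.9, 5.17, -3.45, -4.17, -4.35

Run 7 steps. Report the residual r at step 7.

step 1: x_pred=0.3798  r=3.2702  x^+=2.4335  v^+=2.7875  a^+=3.6906
step 2: x_pred=4.8205  r=-8.6705  x^+=-0.6246  v^+=3.5320  a^+=-4.1853
step 3: x_pred=0.7513  r=0.1487  x^+=0.8447  v^+=1.0048  a^+=-4.0502
step 4: x_pred=0.7041  r=4.4659  x^+=3.5087  v^+=-0.6898  a^+=0.0064
step 5: x_pred=3.0891  r=-6.5391  x^+=-1.0174  v^+=-1.8221  a^+=-5.9334
step 6: x_pred=-3.2329  r=-0.9371  x^+=-3.8214  v^+=-5.6044  a^+=-6.7847
step 7: x_pred=-8.5024  r=4.1524  x^+=-5.8947  v^+=-9.0215  a^+=-3.0129

resid = 4.1524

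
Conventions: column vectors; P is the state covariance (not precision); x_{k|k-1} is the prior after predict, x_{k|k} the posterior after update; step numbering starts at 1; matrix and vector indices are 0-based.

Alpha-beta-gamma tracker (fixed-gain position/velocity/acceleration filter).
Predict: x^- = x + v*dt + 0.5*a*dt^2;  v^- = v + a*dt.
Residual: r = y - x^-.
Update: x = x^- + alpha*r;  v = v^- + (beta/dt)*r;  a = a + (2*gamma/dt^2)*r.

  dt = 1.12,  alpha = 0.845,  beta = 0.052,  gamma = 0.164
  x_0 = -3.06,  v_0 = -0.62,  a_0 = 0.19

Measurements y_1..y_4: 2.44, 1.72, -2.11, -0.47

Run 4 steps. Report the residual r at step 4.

step 1: x_pred=-3.6352  r=6.0752  x^+=1.4983  v^+=-0.1251  a^+=1.7785
step 2: x_pred=2.4737  r=-0.7537  x^+=1.8368  v^+=1.8318  a^+=1.5815
step 3: x_pred=4.8804  r=-6.9904  x^+=-1.0265  v^+=3.2785  a^+=-0.2464
step 4: x_pred=2.4910  r=-2.9610  x^+=-0.0111  v^+=2.8651  a^+=-1.0206

resid = -2.9610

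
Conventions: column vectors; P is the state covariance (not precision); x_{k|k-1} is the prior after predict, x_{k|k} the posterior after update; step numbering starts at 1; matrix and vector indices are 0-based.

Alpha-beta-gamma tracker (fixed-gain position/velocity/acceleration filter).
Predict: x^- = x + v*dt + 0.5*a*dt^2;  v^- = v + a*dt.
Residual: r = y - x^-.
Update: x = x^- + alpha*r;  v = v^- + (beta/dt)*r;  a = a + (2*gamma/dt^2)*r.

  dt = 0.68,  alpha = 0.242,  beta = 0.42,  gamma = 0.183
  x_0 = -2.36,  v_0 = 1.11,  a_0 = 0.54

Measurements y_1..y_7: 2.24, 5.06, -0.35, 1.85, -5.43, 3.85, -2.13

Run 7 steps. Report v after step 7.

step 1: x_pred=-1.4804  r=3.7204  x^+=-0.5800  v^+=3.7751  a^+=3.4847
step 2: x_pred=2.7927  r=2.2673  x^+=3.3414  v^+=7.5451  a^+=5.2794
step 3: x_pred=9.6926  r=-10.0426  x^+=7.2623  v^+=4.9323  a^+=-2.6696
step 4: x_pred=9.9990  r=-8.1490  x^+=8.0270  v^+=-1.9163  a^+=-9.1197
step 5: x_pred=4.6154  r=-10.0454  x^+=2.1844  v^+=-14.3222  a^+=-17.0709
step 6: x_pred=-11.5015  r=15.3515  x^+=-7.7864  v^+=-16.4486  a^+=-4.9199
step 7: x_pred=-20.1090  r=17.9790  x^+=-15.7581  v^+=-8.6895  a^+=9.3109

v_post = -8.6895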